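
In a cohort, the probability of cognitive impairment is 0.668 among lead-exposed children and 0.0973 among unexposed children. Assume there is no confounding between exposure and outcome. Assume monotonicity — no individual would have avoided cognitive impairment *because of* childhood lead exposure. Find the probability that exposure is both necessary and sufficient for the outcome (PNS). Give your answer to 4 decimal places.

PNS ≈ 0.5707

Let p₁ = 0.668, p₀ = 0.0973.
Under exogeneity and monotonicity, PNS = p₁ − p₀.
PNS = 0.668 − 0.0973 = 0.5707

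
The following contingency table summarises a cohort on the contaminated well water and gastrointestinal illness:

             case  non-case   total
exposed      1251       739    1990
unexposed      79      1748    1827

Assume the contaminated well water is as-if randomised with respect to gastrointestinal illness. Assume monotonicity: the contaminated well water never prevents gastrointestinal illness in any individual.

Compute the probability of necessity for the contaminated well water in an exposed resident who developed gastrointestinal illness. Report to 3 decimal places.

p₁ = P(outcome | exposed) = 1251/1990 = 0.62864
p₀ = P(outcome | unexposed) = 79/1827 = 0.04324
Under exogeneity and monotonicity, PN = (p₁ − p₀)/p₁.
PN = (0.62864 − 0.04324) / 0.62864 ≈ 0.9312

PN ≈ 0.931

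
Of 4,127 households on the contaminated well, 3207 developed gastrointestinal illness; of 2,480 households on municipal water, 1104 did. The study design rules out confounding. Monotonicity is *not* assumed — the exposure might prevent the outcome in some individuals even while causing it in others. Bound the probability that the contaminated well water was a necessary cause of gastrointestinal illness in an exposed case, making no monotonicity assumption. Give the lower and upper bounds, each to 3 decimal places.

0.427 ≤ PN ≤ 0.714

p₁ = P(outcome | exposed) = 3207/4127 = 0.77708
p₀ = P(outcome | unexposed) = 1104/2480 = 0.44516
Under exogeneity alone the bounds on PN are max{0,(p₁−p₀)/p₁} ≤ PN ≤ min{1,(1−p₀)/p₁}.
  lower = (p₁ − p₀)/p₁ = 0.33192 / 0.77708 ≈ 0.4271
  upper = min{1, (1 − p₀)/p₁} = 0.55484 / 0.77708 ≈ 0.7140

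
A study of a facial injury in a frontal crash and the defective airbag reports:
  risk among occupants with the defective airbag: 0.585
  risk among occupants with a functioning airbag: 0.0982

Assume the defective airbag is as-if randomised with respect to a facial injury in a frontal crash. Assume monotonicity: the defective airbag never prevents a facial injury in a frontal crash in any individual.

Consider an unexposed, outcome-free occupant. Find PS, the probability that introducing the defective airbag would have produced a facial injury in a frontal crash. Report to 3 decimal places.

Let p₁ = 0.585, p₀ = 0.0982.
Under exogeneity and monotonicity, PS = (p₁ − p₀) / (1 − p₀).
PS = (0.585 − 0.0982) / (1 − 0.0982) = 0.4868 / 0.9018 ≈ 0.5398

PS ≈ 0.540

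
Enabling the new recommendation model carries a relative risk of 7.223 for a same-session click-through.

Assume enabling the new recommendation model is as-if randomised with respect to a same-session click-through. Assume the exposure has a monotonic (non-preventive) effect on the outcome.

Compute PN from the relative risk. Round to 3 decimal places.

PN ≈ 0.862

Under exogeneity and monotonicity, PN = (RR − 1) / RR = 1 − 1/RR.
PN = (7.223 − 1) / 7.223 = 6.223 / 7.223 ≈ 0.8616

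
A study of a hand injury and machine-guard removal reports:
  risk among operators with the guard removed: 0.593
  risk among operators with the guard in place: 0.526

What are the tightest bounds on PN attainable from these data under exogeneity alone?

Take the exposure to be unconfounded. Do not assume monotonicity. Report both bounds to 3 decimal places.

0.113 ≤ PN ≤ 0.799

Let p₁ = 0.593, p₀ = 0.526.
Under exogeneity alone the bounds on PN are max{0,(p₁−p₀)/p₁} ≤ PN ≤ min{1,(1−p₀)/p₁}.
  lower = (p₁ − p₀)/p₁ = 0.067 / 0.593 ≈ 0.1130
  upper = min{1, (1 − p₀)/p₁} = 0.474 / 0.593 ≈ 0.7993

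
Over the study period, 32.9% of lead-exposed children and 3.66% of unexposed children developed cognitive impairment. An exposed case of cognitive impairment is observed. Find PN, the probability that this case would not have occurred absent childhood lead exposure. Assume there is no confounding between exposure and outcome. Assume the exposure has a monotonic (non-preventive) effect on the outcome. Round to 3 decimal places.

p₁ = 0.329, p₀ = 0.0366.
Under exogeneity and monotonicity, PN = (p₁ − p₀) / p₁.
PN = (0.329 − 0.0366) / 0.329 = 0.2924 / 0.329 ≈ 0.8888

PN ≈ 0.889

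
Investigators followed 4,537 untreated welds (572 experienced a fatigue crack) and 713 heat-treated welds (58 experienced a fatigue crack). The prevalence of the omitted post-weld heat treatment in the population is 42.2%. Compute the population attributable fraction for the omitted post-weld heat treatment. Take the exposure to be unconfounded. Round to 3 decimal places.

PAF ≈ 0.188

p₁ = P(outcome | exposed) = 572/4537 = 0.12607
p₀ = P(outcome | unexposed) = 58/713 = 0.081346
Overall risk P(Y=1) = π·p₁ + (1−π)·p₀ = 0.422×0.12607 + 0.578×0.081346 = 0.10022.
Under exogeneity, PAF = [P(Y=1) − p₀] / P(Y=1).
PAF = (0.10022 − 0.081346) / 0.10022 ≈ 0.1883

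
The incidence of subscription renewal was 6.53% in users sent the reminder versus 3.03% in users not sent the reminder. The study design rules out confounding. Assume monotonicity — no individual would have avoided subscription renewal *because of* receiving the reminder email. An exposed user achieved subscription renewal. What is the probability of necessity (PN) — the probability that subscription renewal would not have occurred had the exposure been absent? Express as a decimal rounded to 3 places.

p₁ = 0.0653, p₀ = 0.0303.
Under exogeneity and monotonicity, PN = (p₁ − p₀) / p₁.
PN = (0.0653 − 0.0303) / 0.0653 = 0.035 / 0.0653 ≈ 0.5360

PN ≈ 0.536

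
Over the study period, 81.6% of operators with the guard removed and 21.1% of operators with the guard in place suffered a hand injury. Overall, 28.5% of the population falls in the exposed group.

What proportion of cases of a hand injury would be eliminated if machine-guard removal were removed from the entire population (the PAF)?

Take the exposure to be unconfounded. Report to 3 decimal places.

PAF ≈ 0.450

p₁ = 0.816, p₀ = 0.211.
Overall risk P(Y=1) = π·p₁ + (1−π)·p₀ = 0.285×0.816 + 0.715×0.211 = 0.38343.
Under exogeneity, PAF = [P(Y=1) − p₀] / P(Y=1).
PAF = (0.38343 − 0.211) / 0.38343 ≈ 0.4497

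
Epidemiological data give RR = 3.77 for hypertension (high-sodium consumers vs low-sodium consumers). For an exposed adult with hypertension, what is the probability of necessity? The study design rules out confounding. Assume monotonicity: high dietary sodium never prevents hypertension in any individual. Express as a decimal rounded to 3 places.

PN ≈ 0.735

Under exogeneity and monotonicity, PN = (RR − 1) / RR = 1 − 1/RR.
PN = (3.77 − 1) / 3.77 = 2.77 / 3.77 ≈ 0.7347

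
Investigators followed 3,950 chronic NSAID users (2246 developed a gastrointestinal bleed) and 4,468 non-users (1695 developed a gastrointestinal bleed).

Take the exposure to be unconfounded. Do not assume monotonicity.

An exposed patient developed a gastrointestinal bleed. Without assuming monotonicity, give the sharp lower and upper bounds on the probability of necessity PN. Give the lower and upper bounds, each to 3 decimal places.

p₁ = P(outcome | exposed) = 2246/3950 = 0.56861
p₀ = P(outcome | unexposed) = 1695/4468 = 0.37936
Under exogeneity alone the bounds on PN are max{0,(p₁−p₀)/p₁} ≤ PN ≤ min{1,(1−p₀)/p₁}.
  lower = (p₁ − p₀)/p₁ = 0.18924 / 0.56861 ≈ 0.3328
  upper = min{1, (1 − p₀)/p₁} = 0.62064 / 0.56861 ≈ 1.0915 → capped at 1

0.333 ≤ PN ≤ 1.000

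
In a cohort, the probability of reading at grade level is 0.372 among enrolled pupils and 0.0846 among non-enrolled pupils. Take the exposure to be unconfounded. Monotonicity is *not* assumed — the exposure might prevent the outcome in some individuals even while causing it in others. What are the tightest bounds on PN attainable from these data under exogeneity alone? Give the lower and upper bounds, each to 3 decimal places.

Let p₁ = 0.372, p₀ = 0.0846.
Under exogeneity alone the bounds on PN are max{0,(p₁−p₀)/p₁} ≤ PN ≤ min{1,(1−p₀)/p₁}.
  lower = (p₁ − p₀)/p₁ = 0.2874 / 0.372 ≈ 0.7726
  upper = min{1, (1 − p₀)/p₁} = 0.9154 / 0.372 ≈ 2.4608 → capped at 1

0.773 ≤ PN ≤ 1.000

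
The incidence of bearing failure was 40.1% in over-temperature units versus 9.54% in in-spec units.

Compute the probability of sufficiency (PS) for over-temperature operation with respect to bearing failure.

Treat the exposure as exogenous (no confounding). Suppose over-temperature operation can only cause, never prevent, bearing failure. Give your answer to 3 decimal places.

PS ≈ 0.338

p₁ = 0.401, p₀ = 0.0954.
Under exogeneity and monotonicity, PS = (p₁ − p₀) / (1 − p₀).
PS = (0.401 − 0.0954) / (1 − 0.0954) = 0.3056 / 0.9046 ≈ 0.3378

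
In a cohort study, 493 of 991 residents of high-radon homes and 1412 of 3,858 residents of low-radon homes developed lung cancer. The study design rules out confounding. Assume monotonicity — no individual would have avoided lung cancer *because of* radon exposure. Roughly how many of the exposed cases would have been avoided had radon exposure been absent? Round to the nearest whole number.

p₁ = P(outcome | exposed) = 493/991 = 0.49748
p₀ = P(outcome | unexposed) = 1412/3858 = 0.36599
PN = (p₁ − p₀)/p₁ = (0.49748 − 0.36599) / 0.49748 ≈ 0.26430.
Attributable cases ≈ PN × (exposed cases) = 0.26430 × 493 ≈ 130.30.

about 130 cases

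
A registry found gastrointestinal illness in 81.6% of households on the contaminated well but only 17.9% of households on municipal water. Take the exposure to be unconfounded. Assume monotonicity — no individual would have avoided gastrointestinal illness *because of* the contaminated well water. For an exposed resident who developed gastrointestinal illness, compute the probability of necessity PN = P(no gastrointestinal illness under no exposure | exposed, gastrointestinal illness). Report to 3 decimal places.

p₁ = 0.816, p₀ = 0.179.
Under exogeneity and monotonicity, PN = (p₁ − p₀) / p₁.
PN = (0.816 − 0.179) / 0.816 = 0.637 / 0.816 ≈ 0.7806

PN ≈ 0.781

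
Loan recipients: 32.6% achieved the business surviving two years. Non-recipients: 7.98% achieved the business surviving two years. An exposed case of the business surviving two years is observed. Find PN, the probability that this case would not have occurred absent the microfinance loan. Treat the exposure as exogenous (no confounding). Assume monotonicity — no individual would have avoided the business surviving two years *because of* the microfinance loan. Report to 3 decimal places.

PN ≈ 0.755

p₁ = 0.326, p₀ = 0.0798.
Under exogeneity and monotonicity, PN = (p₁ − p₀) / p₁.
PN = (0.326 − 0.0798) / 0.326 = 0.2462 / 0.326 ≈ 0.7552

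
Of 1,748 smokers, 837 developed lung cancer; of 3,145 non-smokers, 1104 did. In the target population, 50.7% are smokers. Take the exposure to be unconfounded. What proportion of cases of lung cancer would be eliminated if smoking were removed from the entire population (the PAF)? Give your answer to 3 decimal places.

p₁ = P(outcome | exposed) = 837/1748 = 0.47883
p₀ = P(outcome | unexposed) = 1104/3145 = 0.35103
Overall risk P(Y=1) = π·p₁ + (1−π)·p₀ = 0.507×0.47883 + 0.493×0.35103 = 0.41583.
Under exogeneity, PAF = [P(Y=1) − p₀] / P(Y=1).
PAF = (0.41583 − 0.35103) / 0.41583 ≈ 0.1558

PAF ≈ 0.156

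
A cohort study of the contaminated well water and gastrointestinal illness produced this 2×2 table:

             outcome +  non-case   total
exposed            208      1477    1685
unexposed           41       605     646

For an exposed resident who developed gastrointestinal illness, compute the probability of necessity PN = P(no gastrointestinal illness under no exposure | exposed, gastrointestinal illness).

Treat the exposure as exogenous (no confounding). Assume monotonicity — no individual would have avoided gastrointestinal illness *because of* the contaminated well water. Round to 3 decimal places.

PN ≈ 0.486

p₁ = P(outcome | exposed) = 208/1685 = 0.12344
p₀ = P(outcome | unexposed) = 41/646 = 0.063467
Under exogeneity and monotonicity, PN = (p₁ − p₀)/p₁.
PN = (0.12344 − 0.063467) / 0.12344 ≈ 0.4859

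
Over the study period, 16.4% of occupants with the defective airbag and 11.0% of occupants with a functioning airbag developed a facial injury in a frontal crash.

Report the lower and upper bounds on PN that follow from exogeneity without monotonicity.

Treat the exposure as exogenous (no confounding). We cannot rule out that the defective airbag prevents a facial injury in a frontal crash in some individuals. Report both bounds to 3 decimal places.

0.329 ≤ PN ≤ 1.000

p₁ = 0.164, p₀ = 0.11.
Under exogeneity alone the bounds on PN are max{0,(p₁−p₀)/p₁} ≤ PN ≤ min{1,(1−p₀)/p₁}.
  lower = (p₁ − p₀)/p₁ = 0.054 / 0.164 ≈ 0.3293
  upper = min{1, (1 − p₀)/p₁} = 0.89 / 0.164 ≈ 5.4268 → capped at 1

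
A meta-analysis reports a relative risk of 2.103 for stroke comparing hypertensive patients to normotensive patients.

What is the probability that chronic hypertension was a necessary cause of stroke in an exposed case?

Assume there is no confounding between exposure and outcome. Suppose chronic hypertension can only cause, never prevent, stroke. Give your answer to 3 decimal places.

Under exogeneity and monotonicity, PN = (RR − 1) / RR = 1 − 1/RR.
PN = (2.103 − 1) / 2.103 = 1.103 / 2.103 ≈ 0.5245

PN ≈ 0.524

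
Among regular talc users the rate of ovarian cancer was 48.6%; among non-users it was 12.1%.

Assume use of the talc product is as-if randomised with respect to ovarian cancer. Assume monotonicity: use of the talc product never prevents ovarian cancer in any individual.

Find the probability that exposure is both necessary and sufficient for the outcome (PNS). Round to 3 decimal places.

PNS ≈ 0.365

p₁ = 0.486, p₀ = 0.121.
Under exogeneity and monotonicity, PNS = p₁ − p₀.
PNS = 0.486 − 0.121 = 0.365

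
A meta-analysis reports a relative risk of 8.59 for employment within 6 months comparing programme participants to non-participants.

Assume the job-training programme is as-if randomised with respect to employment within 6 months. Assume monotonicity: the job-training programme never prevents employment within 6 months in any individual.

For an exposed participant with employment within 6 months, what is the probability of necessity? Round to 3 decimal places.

Under exogeneity and monotonicity, PN = (RR − 1) / RR = 1 − 1/RR.
PN = (8.59 − 1) / 8.59 = 7.59 / 8.59 ≈ 0.8836

PN ≈ 0.884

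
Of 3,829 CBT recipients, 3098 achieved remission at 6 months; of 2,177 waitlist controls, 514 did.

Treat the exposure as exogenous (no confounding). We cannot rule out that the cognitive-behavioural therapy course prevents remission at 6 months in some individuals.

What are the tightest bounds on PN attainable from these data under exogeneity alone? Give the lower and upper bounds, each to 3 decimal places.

0.708 ≤ PN ≤ 0.944

p₁ = P(outcome | exposed) = 3098/3829 = 0.80909
p₀ = P(outcome | unexposed) = 514/2177 = 0.2361
Under exogeneity alone the bounds on PN are max{0,(p₁−p₀)/p₁} ≤ PN ≤ min{1,(1−p₀)/p₁}.
  lower = (p₁ − p₀)/p₁ = 0.57298 / 0.80909 ≈ 0.7082
  upper = min{1, (1 − p₀)/p₁} = 0.7639 / 0.80909 ≈ 0.9441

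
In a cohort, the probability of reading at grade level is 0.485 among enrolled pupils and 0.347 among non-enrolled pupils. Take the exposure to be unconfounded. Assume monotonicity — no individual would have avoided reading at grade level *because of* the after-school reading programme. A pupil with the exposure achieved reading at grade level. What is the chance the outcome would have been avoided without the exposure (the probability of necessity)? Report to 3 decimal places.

PN ≈ 0.285

Let p₁ = 0.485, p₀ = 0.347.
Under exogeneity and monotonicity, PN = (p₁ − p₀) / p₁.
PN = (0.485 − 0.347) / 0.485 = 0.138 / 0.485 ≈ 0.2845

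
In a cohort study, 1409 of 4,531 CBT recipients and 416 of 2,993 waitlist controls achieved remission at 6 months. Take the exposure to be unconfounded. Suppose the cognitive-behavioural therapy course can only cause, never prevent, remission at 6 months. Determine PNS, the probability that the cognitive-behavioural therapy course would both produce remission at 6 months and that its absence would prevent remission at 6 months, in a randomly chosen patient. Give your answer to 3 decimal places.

p₁ = P(outcome | exposed) = 1409/4531 = 0.31097
p₀ = P(outcome | unexposed) = 416/2993 = 0.13899
Under exogeneity and monotonicity, PNS = p₁ − p₀.
PNS = 0.31097 − 0.13899 = 0.17198

PNS ≈ 0.172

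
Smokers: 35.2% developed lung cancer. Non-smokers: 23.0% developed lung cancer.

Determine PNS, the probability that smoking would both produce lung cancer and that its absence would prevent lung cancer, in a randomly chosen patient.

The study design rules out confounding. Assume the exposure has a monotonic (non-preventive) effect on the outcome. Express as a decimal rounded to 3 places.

p₁ = 0.352, p₀ = 0.23.
Under exogeneity and monotonicity, PNS = p₁ − p₀.
PNS = 0.352 − 0.23 = 0.122

PNS ≈ 0.122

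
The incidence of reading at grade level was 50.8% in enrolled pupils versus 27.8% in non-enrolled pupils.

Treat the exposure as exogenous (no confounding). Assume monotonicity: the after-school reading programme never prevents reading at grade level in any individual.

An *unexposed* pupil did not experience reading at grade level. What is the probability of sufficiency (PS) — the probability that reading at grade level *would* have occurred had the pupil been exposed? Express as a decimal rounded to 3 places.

p₁ = 0.508, p₀ = 0.278.
Under exogeneity and monotonicity, PS = (p₁ − p₀) / (1 − p₀).
PS = (0.508 − 0.278) / (1 − 0.278) = 0.23 / 0.722 ≈ 0.3186

PS ≈ 0.319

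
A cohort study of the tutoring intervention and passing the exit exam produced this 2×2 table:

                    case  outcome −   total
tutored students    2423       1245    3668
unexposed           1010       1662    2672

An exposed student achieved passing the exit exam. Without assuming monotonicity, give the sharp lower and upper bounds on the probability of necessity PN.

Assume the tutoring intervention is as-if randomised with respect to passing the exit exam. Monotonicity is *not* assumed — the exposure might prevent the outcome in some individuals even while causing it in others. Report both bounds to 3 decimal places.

p₁ = P(outcome | exposed) = 2423/3668 = 0.66058
p₀ = P(outcome | unexposed) = 1010/2672 = 0.37799
Under exogeneity alone the bounds on PN are max{0,(p₁−p₀)/p₁} ≤ PN ≤ min{1,(1−p₀)/p₁}.
  lower = (p₁ − p₀)/p₁ = 0.28258 / 0.66058 ≈ 0.4278
  upper = min{1, (1 − p₀)/p₁} = 0.62201 / 0.66058 ≈ 0.9416

0.428 ≤ PN ≤ 0.942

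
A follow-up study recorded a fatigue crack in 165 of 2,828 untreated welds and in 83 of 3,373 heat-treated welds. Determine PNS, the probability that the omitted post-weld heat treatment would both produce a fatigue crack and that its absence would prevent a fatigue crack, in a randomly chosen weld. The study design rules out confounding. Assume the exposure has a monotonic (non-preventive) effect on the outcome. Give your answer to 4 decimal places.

p₁ = P(outcome | exposed) = 165/2828 = 0.058345
p₀ = P(outcome | unexposed) = 83/3373 = 0.024607
Under exogeneity and monotonicity, PNS = p₁ − p₀.
PNS = 0.058345 − 0.024607 = 0.033738

PNS ≈ 0.0337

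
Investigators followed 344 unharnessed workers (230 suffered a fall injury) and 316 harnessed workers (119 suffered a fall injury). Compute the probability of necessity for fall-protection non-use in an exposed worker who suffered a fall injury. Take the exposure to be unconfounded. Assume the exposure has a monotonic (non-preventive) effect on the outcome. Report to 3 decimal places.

p₁ = P(outcome | exposed) = 230/344 = 0.6686
p₀ = P(outcome | unexposed) = 119/316 = 0.37658
Under exogeneity and monotonicity, PN = (p₁ − p₀) / p₁.
PN = (0.6686 − 0.37658) / 0.6686 = 0.29202 / 0.6686 ≈ 0.4368

PN ≈ 0.437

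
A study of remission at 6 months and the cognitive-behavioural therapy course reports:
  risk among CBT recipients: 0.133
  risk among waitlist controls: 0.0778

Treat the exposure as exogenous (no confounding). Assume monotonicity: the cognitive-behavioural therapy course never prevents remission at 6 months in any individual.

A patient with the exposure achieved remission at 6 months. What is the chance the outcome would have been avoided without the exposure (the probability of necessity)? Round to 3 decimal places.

Let p₁ = 0.133, p₀ = 0.0778.
Under exogeneity and monotonicity, PN = (p₁ − p₀) / p₁.
PN = (0.133 − 0.0778) / 0.133 = 0.0552 / 0.133 ≈ 0.4150

PN ≈ 0.415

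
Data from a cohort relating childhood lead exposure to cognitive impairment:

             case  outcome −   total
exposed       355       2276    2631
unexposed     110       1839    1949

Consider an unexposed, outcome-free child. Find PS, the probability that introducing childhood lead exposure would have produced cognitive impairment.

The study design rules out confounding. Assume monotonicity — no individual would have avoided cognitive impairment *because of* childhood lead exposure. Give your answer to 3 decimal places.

p₁ = P(outcome | exposed) = 355/2631 = 0.13493
p₀ = P(outcome | unexposed) = 110/1949 = 0.056439
Under exogeneity and monotonicity, PS = (p₁ − p₀) / (1 − p₀).
PS = (0.13493 − 0.056439) / (1 − 0.056439) = 0.07849 / 0.94356 ≈ 0.0832

PS ≈ 0.083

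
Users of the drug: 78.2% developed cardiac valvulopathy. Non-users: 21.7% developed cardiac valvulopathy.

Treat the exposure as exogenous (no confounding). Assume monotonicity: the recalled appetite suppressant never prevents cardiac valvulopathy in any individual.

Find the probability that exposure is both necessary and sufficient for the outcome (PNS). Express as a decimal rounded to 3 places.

PNS ≈ 0.565

p₁ = 0.782, p₀ = 0.217.
Under exogeneity and monotonicity, PNS = p₁ − p₀.
PNS = 0.782 − 0.217 = 0.565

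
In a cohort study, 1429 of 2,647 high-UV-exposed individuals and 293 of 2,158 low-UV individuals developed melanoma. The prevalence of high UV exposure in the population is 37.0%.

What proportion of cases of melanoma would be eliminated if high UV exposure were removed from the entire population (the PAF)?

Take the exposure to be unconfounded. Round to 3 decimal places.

p₁ = P(outcome | exposed) = 1429/2647 = 0.53986
p₀ = P(outcome | unexposed) = 293/2158 = 0.13577
Overall risk P(Y=1) = π·p₁ + (1−π)·p₀ = 0.37×0.53986 + 0.63×0.13577 = 0.28528.
Under exogeneity, PAF = [P(Y=1) − p₀] / P(Y=1).
PAF = (0.28528 − 0.13577) / 0.28528 ≈ 0.5241

PAF ≈ 0.524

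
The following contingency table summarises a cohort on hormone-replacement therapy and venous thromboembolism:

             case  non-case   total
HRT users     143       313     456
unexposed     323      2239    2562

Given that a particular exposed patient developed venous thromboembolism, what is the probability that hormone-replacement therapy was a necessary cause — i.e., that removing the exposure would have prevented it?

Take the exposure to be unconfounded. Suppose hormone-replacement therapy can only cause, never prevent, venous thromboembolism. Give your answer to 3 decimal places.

PN ≈ 0.598

p₁ = P(outcome | exposed) = 143/456 = 0.3136
p₀ = P(outcome | unexposed) = 323/2562 = 0.12607
Under exogeneity and monotonicity, PN = (p₁ − p₀) / p₁.
PN = (0.3136 − 0.12607) / 0.3136 = 0.18752 / 0.3136 ≈ 0.5980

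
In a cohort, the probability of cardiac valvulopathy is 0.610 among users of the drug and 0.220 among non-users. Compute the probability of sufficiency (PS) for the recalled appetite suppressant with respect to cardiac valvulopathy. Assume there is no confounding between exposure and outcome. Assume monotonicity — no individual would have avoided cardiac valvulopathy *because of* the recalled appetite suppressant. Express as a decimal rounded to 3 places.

PS ≈ 0.500

Let p₁ = 0.61, p₀ = 0.22.
Under exogeneity and monotonicity, PS = (p₁ − p₀) / (1 − p₀).
PS = (0.61 − 0.22) / (1 − 0.22) = 0.39 / 0.78 ≈ 0.5000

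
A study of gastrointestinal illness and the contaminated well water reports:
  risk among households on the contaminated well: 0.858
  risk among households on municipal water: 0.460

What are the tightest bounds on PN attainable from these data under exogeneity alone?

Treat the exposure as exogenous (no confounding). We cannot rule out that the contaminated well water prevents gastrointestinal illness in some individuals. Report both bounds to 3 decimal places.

0.464 ≤ PN ≤ 0.629

Let p₁ = 0.858, p₀ = 0.46.
Under exogeneity alone the bounds on PN are max{0,(p₁−p₀)/p₁} ≤ PN ≤ min{1,(1−p₀)/p₁}.
  lower = (p₁ − p₀)/p₁ = 0.398 / 0.858 ≈ 0.4639
  upper = min{1, (1 − p₀)/p₁} = 0.54 / 0.858 ≈ 0.6294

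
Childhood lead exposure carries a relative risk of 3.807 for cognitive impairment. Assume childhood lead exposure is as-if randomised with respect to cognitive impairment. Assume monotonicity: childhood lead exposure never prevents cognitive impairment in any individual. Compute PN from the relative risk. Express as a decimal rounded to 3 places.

Under exogeneity and monotonicity, PN = (RR − 1) / RR = 1 − 1/RR.
PN = (3.807 − 1) / 3.807 = 2.807 / 3.807 ≈ 0.7373

PN ≈ 0.737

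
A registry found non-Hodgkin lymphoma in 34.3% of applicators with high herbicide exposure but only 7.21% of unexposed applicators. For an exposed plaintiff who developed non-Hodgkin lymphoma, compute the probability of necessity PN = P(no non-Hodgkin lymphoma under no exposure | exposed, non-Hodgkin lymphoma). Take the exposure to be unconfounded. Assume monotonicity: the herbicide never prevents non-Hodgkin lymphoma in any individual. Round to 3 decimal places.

p₁ = 0.343, p₀ = 0.0721.
Under exogeneity and monotonicity, PN = (p₁ − p₀) / p₁.
PN = (0.343 − 0.0721) / 0.343 = 0.2709 / 0.343 ≈ 0.7898

PN ≈ 0.790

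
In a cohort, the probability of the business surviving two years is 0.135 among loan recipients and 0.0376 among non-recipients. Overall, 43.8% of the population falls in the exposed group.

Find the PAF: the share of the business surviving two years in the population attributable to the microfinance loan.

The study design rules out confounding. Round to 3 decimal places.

PAF ≈ 0.532

Let p₁ = 0.135, p₀ = 0.0376.
Overall risk P(Y=1) = π·p₁ + (1−π)·p₀ = 0.438×0.135 + 0.562×0.0376 = 0.080261.
Under exogeneity, PAF = [P(Y=1) − p₀] / P(Y=1).
PAF = (0.080261 − 0.0376) / 0.080261 ≈ 0.5315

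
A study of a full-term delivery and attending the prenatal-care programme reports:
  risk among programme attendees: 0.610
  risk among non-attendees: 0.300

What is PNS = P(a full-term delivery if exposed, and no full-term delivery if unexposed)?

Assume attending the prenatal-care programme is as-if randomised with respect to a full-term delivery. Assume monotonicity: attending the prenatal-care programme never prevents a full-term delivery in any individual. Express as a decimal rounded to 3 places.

Let p₁ = 0.61, p₀ = 0.3.
Under exogeneity and monotonicity, PNS = p₁ − p₀.
PNS = 0.61 − 0.3 = 0.31

PNS ≈ 0.310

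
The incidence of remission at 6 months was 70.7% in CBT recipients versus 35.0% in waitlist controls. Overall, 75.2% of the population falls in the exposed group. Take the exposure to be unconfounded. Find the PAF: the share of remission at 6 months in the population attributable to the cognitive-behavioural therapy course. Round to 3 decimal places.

p₁ = 0.707, p₀ = 0.35.
Overall risk P(Y=1) = π·p₁ + (1−π)·p₀ = 0.752×0.707 + 0.248×0.35 = 0.61846.
Under exogeneity, PAF = [P(Y=1) − p₀] / P(Y=1).
PAF = (0.61846 − 0.35) / 0.61846 ≈ 0.4341

PAF ≈ 0.434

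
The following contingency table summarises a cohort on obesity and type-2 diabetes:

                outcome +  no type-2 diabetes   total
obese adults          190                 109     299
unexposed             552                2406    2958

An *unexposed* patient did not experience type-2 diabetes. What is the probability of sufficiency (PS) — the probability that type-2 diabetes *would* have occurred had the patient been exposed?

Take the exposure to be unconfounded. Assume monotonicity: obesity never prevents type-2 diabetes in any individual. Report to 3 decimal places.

PS ≈ 0.552

p₁ = P(outcome | exposed) = 190/299 = 0.63545
p₀ = P(outcome | unexposed) = 552/2958 = 0.18661
Under exogeneity and monotonicity, PS = (p₁ − p₀)/(1 − p₀).
PS = (0.63545 − 0.18661) / 0.81339 ≈ 0.5518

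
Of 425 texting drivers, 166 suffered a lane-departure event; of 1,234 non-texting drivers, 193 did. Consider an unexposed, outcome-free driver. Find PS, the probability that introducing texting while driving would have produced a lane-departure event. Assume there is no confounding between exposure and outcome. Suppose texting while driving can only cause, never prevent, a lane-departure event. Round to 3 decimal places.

p₁ = P(outcome | exposed) = 166/425 = 0.39059
p₀ = P(outcome | unexposed) = 193/1234 = 0.1564
Under exogeneity and monotonicity, PS = (p₁ − p₀) / (1 − p₀).
PS = (0.39059 − 0.1564) / (1 − 0.1564) = 0.23419 / 0.8436 ≈ 0.2776

PS ≈ 0.278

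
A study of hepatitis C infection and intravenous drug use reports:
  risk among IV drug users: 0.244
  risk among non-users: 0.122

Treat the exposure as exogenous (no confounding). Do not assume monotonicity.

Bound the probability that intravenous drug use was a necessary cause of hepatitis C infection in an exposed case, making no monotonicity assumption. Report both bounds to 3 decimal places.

0.500 ≤ PN ≤ 1.000

Let p₁ = 0.244, p₀ = 0.122.
Under exogeneity alone the bounds on PN are max{0,(p₁−p₀)/p₁} ≤ PN ≤ min{1,(1−p₀)/p₁}.
  lower = (p₁ − p₀)/p₁ = 0.122 / 0.244 ≈ 0.5000
  upper = min{1, (1 − p₀)/p₁} = 0.878 / 0.244 ≈ 3.5984 → capped at 1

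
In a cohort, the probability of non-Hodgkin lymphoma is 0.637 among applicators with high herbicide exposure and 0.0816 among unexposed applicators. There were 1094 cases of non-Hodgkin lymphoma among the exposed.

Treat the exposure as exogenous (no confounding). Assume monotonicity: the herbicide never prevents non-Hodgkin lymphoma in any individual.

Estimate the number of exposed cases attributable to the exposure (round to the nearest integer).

Let p₁ = 0.637, p₀ = 0.0816.
PN = (p₁ − p₀)/p₁ = (0.637 − 0.0816) / 0.637 ≈ 0.87190.
Attributable cases ≈ PN × (exposed cases) = 0.87190 × 1094 ≈ 953.86.

about 954 cases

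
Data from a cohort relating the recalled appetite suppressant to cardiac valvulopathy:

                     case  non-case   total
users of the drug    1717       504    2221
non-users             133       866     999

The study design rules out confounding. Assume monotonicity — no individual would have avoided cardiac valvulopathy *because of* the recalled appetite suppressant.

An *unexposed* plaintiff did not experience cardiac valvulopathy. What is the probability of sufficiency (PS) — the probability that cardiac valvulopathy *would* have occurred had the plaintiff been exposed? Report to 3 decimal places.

PS ≈ 0.738

p₁ = P(outcome | exposed) = 1717/2221 = 0.77308
p₀ = P(outcome | unexposed) = 133/999 = 0.13313
Under exogeneity and monotonicity, PS = (p₁ − p₀)/(1 − p₀).
PS = (0.77308 − 0.13313) / 0.86687 ≈ 0.7382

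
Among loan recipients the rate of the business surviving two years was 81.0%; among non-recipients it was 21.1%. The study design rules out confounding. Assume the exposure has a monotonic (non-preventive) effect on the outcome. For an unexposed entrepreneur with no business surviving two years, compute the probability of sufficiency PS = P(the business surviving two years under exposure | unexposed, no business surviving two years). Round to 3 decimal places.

p₁ = 0.81, p₀ = 0.211.
Under exogeneity and monotonicity, PS = (p₁ − p₀) / (1 − p₀).
PS = (0.81 − 0.211) / (1 − 0.211) = 0.599 / 0.789 ≈ 0.7592

PS ≈ 0.759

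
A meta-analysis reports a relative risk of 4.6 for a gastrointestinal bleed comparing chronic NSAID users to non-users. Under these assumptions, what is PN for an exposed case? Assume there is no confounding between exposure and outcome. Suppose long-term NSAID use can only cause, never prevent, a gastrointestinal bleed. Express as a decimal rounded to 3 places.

Under exogeneity and monotonicity, PN = (RR − 1) / RR = 1 − 1/RR.
PN = (4.6 − 1) / 4.6 = 3.6 / 4.6 ≈ 0.7826

PN ≈ 0.783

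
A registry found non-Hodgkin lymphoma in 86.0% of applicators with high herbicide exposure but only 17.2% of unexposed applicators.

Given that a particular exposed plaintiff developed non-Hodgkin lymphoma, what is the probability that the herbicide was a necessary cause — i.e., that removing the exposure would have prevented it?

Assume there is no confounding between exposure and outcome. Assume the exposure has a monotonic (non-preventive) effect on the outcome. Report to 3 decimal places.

PN ≈ 0.800

p₁ = 0.86, p₀ = 0.172.
Under exogeneity and monotonicity, PN = (p₁ − p₀) / p₁.
PN = (0.86 − 0.172) / 0.86 = 0.688 / 0.86 ≈ 0.8000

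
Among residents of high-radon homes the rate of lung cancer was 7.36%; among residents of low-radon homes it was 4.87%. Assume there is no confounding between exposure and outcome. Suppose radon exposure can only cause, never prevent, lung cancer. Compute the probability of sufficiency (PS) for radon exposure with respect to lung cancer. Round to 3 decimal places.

p₁ = 0.0736, p₀ = 0.0487.
Under exogeneity and monotonicity, PS = (p₁ − p₀) / (1 − p₀).
PS = (0.0736 − 0.0487) / (1 − 0.0487) = 0.0249 / 0.9513 ≈ 0.0262

PS ≈ 0.026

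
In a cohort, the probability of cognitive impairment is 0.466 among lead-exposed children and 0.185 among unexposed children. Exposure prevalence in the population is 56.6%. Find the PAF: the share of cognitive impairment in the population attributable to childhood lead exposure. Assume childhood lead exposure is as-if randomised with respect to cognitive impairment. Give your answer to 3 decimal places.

PAF ≈ 0.462

Let p₁ = 0.466, p₀ = 0.185.
Overall risk P(Y=1) = π·p₁ + (1−π)·p₀ = 0.566×0.466 + 0.434×0.185 = 0.34405.
Under exogeneity, PAF = [P(Y=1) − p₀] / P(Y=1).
PAF = (0.34405 − 0.185) / 0.34405 ≈ 0.4623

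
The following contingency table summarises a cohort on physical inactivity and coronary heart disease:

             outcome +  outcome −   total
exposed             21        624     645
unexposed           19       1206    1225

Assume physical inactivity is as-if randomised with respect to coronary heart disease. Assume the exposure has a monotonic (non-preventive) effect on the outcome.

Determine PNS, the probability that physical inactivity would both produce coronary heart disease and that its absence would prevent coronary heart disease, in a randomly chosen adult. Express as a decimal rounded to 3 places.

p₁ = P(outcome | exposed) = 21/645 = 0.032558
p₀ = P(outcome | unexposed) = 19/1225 = 0.01551
Under exogeneity and monotonicity, PNS = p₁ − p₀.
PNS = 0.032558 − 0.01551 = 0.017048

PNS ≈ 0.017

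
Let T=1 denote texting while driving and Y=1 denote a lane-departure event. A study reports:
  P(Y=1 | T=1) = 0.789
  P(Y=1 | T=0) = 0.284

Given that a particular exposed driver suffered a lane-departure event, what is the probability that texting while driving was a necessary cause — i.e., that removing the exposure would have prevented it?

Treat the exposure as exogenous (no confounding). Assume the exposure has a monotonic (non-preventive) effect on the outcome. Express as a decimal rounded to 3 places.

Let p₁ = 0.789, p₀ = 0.284.
Under exogeneity and monotonicity, PN = (p₁ − p₀) / p₁.
PN = (0.789 − 0.284) / 0.789 = 0.505 / 0.789 ≈ 0.6401

PN ≈ 0.640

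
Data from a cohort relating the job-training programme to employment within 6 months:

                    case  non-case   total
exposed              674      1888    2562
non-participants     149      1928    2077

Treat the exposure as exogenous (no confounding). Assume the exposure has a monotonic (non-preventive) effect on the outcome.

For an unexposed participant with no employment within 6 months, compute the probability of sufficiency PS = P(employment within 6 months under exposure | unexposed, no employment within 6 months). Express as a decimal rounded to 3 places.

PS ≈ 0.206

p₁ = P(outcome | exposed) = 674/2562 = 0.26308
p₀ = P(outcome | unexposed) = 149/2077 = 0.071738
Under exogeneity and monotonicity, PS = (p₁ − p₀) / (1 − p₀).
PS = (0.26308 − 0.071738) / (1 − 0.071738) = 0.19134 / 0.92826 ≈ 0.2061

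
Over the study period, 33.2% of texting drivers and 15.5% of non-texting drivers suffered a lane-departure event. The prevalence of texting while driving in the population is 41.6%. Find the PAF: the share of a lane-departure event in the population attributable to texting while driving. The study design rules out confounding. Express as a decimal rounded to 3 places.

p₁ = 0.332, p₀ = 0.155.
Overall risk P(Y=1) = π·p₁ + (1−π)·p₀ = 0.416×0.332 + 0.584×0.155 = 0.22863.
Under exogeneity, PAF = [P(Y=1) − p₀] / P(Y=1).
PAF = (0.22863 − 0.155) / 0.22863 ≈ 0.3221

PAF ≈ 0.322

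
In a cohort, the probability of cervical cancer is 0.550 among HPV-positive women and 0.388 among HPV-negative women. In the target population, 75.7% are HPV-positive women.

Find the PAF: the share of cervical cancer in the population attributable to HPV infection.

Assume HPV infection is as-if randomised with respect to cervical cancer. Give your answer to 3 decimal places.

Let p₁ = 0.55, p₀ = 0.388.
Overall risk P(Y=1) = π·p₁ + (1−π)·p₀ = 0.757×0.55 + 0.243×0.388 = 0.51063.
Under exogeneity, PAF = [P(Y=1) − p₀] / P(Y=1).
PAF = (0.51063 − 0.388) / 0.51063 ≈ 0.2402

PAF ≈ 0.240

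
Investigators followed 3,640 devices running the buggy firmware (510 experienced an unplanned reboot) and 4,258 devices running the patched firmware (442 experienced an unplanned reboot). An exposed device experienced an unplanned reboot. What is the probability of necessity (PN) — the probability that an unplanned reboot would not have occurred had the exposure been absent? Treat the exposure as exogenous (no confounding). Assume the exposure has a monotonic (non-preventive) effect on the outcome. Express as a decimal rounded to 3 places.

PN ≈ 0.259

p₁ = P(outcome | exposed) = 510/3640 = 0.14011
p₀ = P(outcome | unexposed) = 442/4258 = 0.1038
Under exogeneity and monotonicity, PN = (p₁ − p₀) / p₁.
PN = (0.14011 − 0.1038) / 0.14011 = 0.036305 / 0.14011 ≈ 0.2591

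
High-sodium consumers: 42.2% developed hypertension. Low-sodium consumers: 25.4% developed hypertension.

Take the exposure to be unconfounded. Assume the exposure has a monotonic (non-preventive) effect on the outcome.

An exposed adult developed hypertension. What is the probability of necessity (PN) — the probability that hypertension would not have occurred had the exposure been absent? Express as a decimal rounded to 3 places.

PN ≈ 0.398

p₁ = 0.422, p₀ = 0.254.
Under exogeneity and monotonicity, PN = (p₁ − p₀) / p₁.
PN = (0.422 − 0.254) / 0.422 = 0.168 / 0.422 ≈ 0.3981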